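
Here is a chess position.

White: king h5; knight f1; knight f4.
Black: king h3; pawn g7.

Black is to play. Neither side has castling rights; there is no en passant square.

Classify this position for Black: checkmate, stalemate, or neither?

checkmate

Black to move; black king on h3.
In check: yes, from the white knight on f4.
King squares — g2: attacked by Nf4; h2: attacked by Nf1; g3: attacked by Nf1; g4: attacked by Kh5; h4: attacked by Kh5.
Legal moves for Black: none.
In check with no legal moves → checkmate.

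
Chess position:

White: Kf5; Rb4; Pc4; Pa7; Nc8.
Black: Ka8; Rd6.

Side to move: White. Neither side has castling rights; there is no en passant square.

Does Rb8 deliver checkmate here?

After Rb8: black king on a8; in check: yes, from the white rook on b8.
King squares — a7: attacked by Nc8; b7: attacked by Rb8; b8: attacked by Pa7.
Black has no legal moves → checkmate.

yes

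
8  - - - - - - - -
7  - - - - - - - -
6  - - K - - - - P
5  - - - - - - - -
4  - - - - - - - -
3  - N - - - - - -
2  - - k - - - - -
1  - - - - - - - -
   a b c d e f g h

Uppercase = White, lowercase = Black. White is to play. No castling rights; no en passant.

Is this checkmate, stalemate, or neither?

White to move; white king on c6.
In check: no.
Legal moves for White: Kd7, Kc7, Kb7, Kd6, Kb6, Kd5, Kc5, Kb5, Nc5, Na5, Nd4+, Nd2, Nc1, Na1+, h7.
White has 15 legal moves and is not in check → neither.

neither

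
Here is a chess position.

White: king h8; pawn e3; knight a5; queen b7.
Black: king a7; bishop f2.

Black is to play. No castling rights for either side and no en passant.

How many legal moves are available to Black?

Black to move; king on a7.
In check: yes, from the white queen on b7.
Legal moves: none.
Count: 0.

0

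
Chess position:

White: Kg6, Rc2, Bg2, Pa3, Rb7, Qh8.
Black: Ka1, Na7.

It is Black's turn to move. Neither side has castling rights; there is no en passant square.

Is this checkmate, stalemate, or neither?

Black to move; black king on a1.
In check: yes, from the white queen on h8.
King squares — b1: attacked by Rb7; a2: attacked by Rc2; b2: attacked by Rc2.
Legal moves for Black: none.
In check with no legal moves → checkmate.

checkmate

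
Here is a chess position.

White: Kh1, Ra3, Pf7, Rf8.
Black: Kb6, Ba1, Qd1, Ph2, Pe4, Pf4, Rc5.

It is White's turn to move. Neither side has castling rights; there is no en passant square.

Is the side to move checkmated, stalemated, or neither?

neither

White to move; white king on h1.
In check: yes, from the black queen on d1.
Legal moves for White: Kxh2, Kg2.
White is in check but has 2 legal moves → neither.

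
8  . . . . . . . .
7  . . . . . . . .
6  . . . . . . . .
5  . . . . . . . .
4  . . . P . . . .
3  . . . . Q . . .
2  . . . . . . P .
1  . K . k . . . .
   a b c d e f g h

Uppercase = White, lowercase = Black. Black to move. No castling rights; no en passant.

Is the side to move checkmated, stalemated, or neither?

Black to move; black king on d1.
In check: no.
King squares — c1: attacked by Kb1; e1: attacked by Qe3; c2: attacked by Kb1; d2: attacked by Qe3; e2: attacked by Qe3.
Legal moves for Black: none.
Not in check and no legal moves → stalemate.

stalemate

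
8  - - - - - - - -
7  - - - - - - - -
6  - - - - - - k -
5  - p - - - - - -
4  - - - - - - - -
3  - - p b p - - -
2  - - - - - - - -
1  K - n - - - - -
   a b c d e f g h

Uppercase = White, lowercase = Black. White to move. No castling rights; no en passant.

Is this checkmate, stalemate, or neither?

stalemate

White to move; white king on a1.
In check: no.
King squares — b1: attacked by Bd3; a2: attacked by Nc1; b2: attacked by Pc3.
Legal moves for White: none.
Not in check and no legal moves → stalemate.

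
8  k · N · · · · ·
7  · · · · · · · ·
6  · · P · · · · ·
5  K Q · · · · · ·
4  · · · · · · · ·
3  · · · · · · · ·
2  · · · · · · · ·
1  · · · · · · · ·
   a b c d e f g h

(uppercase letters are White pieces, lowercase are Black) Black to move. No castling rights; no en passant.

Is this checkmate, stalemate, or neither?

Black to move; black king on a8.
In check: no.
King squares — a7: attacked by Nc8; b7: attacked by Qb5; b8: attacked by Qb5.
Legal moves for Black: none.
Not in check and no legal moves → stalemate.

stalemate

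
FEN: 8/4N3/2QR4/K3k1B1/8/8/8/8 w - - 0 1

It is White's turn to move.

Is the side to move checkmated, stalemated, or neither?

neither

White to move; white king on a5.
In check: no.
Legal moves for White include: Ng8, Nc8, Ng6+, Nf5, Nd5, Rd8, Rd7, Rh6, Rg6, Rf6, Re6+, Rd5+, Rd4, Rd3, Rd2, Rd1, Qe8, Qc8, ... (list truncated; more exist).
White has legal moves and is not in check → neither.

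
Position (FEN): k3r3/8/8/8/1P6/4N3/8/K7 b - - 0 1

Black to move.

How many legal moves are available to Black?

14

Black to move; king on a8.
In check: no.
Legal moves: Rh8, Rg8, Rf8, Rd8, Rc8, Rb8, Re7, Re6, Re5, Re4, Rxe3, Kb8, Kb7, Ka7.
Count: 14.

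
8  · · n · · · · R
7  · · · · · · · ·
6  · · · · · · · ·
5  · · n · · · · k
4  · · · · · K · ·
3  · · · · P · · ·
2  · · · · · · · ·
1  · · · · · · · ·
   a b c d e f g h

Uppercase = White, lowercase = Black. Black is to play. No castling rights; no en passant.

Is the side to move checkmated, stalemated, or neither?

Black to move; black king on h5.
In check: yes, from the white rook on h8.
Legal moves for Black: Kg6.
Black is in check but has 1 legal move → neither.

neither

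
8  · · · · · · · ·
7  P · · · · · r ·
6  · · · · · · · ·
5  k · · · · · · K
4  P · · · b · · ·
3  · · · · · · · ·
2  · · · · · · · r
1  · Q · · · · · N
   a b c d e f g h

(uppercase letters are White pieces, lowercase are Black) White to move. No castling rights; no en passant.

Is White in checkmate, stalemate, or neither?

White to move; white king on h5.
In check: yes, from the black rook on h2.
King squares — g4: attacked by Rg7; h4: attacked by Rh2; g5: attacked by Rg7; g6: attacked by Be4; h6: attacked by Rh2.
Legal moves for White: none.
In check with no legal moves → checkmate.

checkmate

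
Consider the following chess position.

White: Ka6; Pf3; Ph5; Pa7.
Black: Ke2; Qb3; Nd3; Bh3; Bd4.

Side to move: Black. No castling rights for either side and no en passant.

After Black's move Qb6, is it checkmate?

yes

After Qb6: white king on a6; in check: yes, from the black queen on b6.
King squares — a5: attacked by Qb6; b5: attacked by Qb6; b6: attacked by Bd4; a7: own pawn; b7: attacked by Qb6.
White has no legal moves → checkmate.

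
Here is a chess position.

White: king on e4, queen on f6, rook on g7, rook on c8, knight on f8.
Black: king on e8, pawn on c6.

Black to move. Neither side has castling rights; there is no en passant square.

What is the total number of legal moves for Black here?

0

Black to move; king on e8.
In check: yes, from the white rook on c8.
Legal moves: none.
Count: 0.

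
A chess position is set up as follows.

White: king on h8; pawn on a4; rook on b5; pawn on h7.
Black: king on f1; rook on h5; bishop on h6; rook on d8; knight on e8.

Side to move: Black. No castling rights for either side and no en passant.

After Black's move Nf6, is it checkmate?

yes

After Nf6: white king on h8; in check: yes, from the black rook on d8.
King squares — g7: attacked by Bh6; h7: own pawn; g8: attacked by Nf6.
White has no legal moves → checkmate.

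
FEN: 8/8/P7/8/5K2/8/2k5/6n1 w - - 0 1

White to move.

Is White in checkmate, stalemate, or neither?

White to move; white king on f4.
In check: no.
Legal moves for White: Kg5, Kf5, Ke5, Kg4, Ke4, Kg3, Ke3, a7.
White has 8 legal moves and is not in check → neither.

neither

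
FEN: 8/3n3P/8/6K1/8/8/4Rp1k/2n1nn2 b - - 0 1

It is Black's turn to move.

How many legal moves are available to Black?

22

Black to move; king on h2.
In check: no.
Legal moves: Nf8, Nb8, Nf6, Nb6, Ne5, Nc5, Kh3, Kg3, Kg2, Kh1, Kg1, Ng3, Ne3, Nd2, Nf3+, Ned3, Ng2, Nc2, Ncd3, Nb3, Nxe2, Na2.
Count: 22.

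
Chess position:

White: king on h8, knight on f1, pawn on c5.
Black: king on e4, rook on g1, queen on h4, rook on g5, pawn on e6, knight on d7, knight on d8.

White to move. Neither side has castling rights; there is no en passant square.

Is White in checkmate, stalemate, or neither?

checkmate

White to move; white king on h8.
In check: yes, from the black queen on h4.
King squares — g7: attacked by Rg5; h7: attacked by Qh4; g8: attacked by Rg5.
Legal moves for White: none.
In check with no legal moves → checkmate.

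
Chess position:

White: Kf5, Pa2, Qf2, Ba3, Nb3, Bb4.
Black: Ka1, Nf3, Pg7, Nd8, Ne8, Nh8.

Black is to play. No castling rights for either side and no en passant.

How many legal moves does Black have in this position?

1

Black to move; king on a1.
In check: yes, from the white knight on b3.
Legal moves: Kb1.
Count: 1.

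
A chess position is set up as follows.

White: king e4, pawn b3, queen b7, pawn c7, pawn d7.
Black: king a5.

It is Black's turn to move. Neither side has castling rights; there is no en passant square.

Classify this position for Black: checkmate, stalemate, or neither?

stalemate

Black to move; black king on a5.
In check: no.
King squares — a4: attacked by Pb3; b4: attacked by Qb7; b5: attacked by Qb7; a6: attacked by Qb7; b6: attacked by Qb7.
Legal moves for Black: none.
Not in check and no legal moves → stalemate.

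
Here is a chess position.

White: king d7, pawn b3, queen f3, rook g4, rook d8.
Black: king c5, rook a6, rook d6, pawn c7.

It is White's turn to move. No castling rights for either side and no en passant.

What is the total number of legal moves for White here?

4

White to move; king on d7.
In check: yes, from the black rook on d6.
Legal moves: Ke8, Kc8, Ke7, Kxc7.
Count: 4.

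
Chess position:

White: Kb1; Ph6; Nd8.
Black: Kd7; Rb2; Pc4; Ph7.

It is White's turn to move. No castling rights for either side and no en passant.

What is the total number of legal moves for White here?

3

White to move; king on b1.
In check: yes, from the black rook on b2.
Legal moves: Kxb2, Kc1, Ka1.
Count: 3.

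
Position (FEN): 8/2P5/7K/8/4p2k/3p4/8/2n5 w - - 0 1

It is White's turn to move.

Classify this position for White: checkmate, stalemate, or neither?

neither

White to move; white king on h6.
In check: no.
Legal moves for White: Kh7, Kg7, Kg6, c8=Q, c8=R, c8=B, c8=N.
White has 7 legal moves and is not in check → neither.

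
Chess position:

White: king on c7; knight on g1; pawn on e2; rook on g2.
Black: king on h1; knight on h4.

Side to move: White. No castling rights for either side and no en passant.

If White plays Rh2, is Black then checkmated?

After Rh2: black king on h1; in check: yes, from the white rook on h2.
Black has 2 legal replies: Kxh2, Kxg1.
In check but a legal move exists → not checkmate.

no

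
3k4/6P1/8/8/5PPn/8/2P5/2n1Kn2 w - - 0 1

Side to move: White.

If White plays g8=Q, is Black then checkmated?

no

After g8=Q: black king on d8; in check: yes, from the white queen on g8.
Black has 3 legal replies: Ke7, Kd7, Kc7.
In check but a legal move exists → not checkmate.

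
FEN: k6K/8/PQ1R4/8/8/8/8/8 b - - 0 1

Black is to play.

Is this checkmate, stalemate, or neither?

Black to move; black king on a8.
In check: no.
King squares — a7: attacked by Qb6; b7: attacked by Pa6; b8: attacked by Qb6.
Legal moves for Black: none.
Not in check and no legal moves → stalemate.

stalemate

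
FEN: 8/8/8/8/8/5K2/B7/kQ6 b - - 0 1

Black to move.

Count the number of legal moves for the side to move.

0

Black to move; king on a1.
In check: yes, from the white queen on b1.
Legal moves: none.
Count: 0.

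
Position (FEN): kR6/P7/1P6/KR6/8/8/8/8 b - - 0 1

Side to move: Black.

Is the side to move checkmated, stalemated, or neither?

checkmate

Black to move; black king on a8.
In check: yes, from the white rook on b8.
King squares — a7: attacked by Pb6; b7: attacked by Rb8; b8: attacked by Pa7.
Legal moves for Black: none.
In check with no legal moves → checkmate.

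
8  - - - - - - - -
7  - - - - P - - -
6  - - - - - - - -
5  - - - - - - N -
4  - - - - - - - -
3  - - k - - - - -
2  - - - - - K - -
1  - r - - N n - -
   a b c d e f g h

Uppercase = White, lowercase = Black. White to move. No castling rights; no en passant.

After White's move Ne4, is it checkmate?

After Ne4: black king on c3; in check: yes, from the white knight on e4.
Black has 5 legal replies: Kd4, Kc4, Kb4, Kb3, Kb2.
In check but a legal move exists → not checkmate.

no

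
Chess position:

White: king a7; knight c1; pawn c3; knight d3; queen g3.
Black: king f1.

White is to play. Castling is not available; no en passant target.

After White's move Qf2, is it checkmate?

After Qf2: black king on f1; in check: yes, from the white queen on f2.
King squares — e1: attacked by Qf2; g1: attacked by Qf2; e2: attacked by Nc1; f2: attacked by Nd3; g2: attacked by Qf2.
Black has no legal moves → checkmate.

yes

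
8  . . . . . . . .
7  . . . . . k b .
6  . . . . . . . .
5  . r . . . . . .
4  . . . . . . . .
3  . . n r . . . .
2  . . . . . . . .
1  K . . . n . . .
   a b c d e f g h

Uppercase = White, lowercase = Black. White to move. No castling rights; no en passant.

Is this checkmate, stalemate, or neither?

White to move; white king on a1.
In check: no.
King squares — b1: attacked by Nc3; a2: attacked by Nc3; b2: attacked by Rb5.
Legal moves for White: none.
Not in check and no legal moves → stalemate.

stalemate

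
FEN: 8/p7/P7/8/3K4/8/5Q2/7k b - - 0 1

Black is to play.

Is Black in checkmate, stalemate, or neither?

Black to move; black king on h1.
In check: no.
King squares — g1: attacked by Qf2; g2: attacked by Qf2; h2: attacked by Qf2.
Legal moves for Black: none.
Not in check and no legal moves → stalemate.

stalemate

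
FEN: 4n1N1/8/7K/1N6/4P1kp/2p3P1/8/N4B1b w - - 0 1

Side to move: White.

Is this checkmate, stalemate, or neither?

White to move; white king on h6.
In check: no.
Legal moves for White include: Ne7, Nf6+, Kh7, Kg6, Nc7, Na7, Nd6, Nd4, Nxc3, Na3, Bc4, Bh3+, Bd3, Bg2, Be2+, Nb3, Nc2, gxh4, ... (list truncated; more exist).
White has legal moves and is not in check → neither.

neither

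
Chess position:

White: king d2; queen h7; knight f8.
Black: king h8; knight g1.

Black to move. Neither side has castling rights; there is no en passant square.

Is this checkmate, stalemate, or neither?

Black to move; black king on h8.
In check: yes, from the white queen on h7.
King squares — g7: attacked by Qh7; h7: attacked by Nf8; g8: attacked by Qh7.
Legal moves for Black: none.
In check with no legal moves → checkmate.

checkmate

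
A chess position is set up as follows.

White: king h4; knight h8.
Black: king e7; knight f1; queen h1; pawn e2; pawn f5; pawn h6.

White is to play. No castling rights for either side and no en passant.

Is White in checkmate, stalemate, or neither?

checkmate

White to move; white king on h4.
In check: yes, from the black queen on h1.
King squares — g3: attacked by Nf1; h3: attacked by Qh1; g4: attacked by Pf5; g5: attacked by Ph6; h5: attacked by Qh1.
Legal moves for White: none.
In check with no legal moves → checkmate.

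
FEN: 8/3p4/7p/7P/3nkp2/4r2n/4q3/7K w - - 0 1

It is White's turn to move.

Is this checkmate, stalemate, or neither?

stalemate

White to move; white king on h1.
In check: no.
King squares — g1: attacked by Nh3; g2: attacked by Qe2; h2: attacked by Qe2.
Legal moves for White: none.
Not in check and no legal moves → stalemate.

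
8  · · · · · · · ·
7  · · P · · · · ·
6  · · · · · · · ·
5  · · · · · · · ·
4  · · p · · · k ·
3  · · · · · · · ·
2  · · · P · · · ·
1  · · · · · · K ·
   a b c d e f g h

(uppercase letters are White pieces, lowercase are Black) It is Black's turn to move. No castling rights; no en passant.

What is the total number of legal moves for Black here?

Black to move; king on g4.
In check: no.
Legal moves: Kh5, Kg5, Kf5, Kh4, Kf4, Kh3, Kg3, Kf3, c3.
Count: 9.

9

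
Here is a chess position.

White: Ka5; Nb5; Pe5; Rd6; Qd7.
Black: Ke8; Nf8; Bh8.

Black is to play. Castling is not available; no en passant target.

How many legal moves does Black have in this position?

Black to move; king on e8.
In check: yes, from the white queen on d7.
Legal moves: Nxd7.
Count: 1.

1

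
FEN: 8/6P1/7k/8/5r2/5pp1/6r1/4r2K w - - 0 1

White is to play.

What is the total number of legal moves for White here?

White to move; king on h1.
In check: yes, from the black rook on e1.
Legal moves: none.
Count: 0.

0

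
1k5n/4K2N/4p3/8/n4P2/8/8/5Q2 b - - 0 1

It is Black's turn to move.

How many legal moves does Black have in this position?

12

Black to move; king on b8.
In check: no.
Legal moves: Nf7, Ng6+, Kc8, Ka8, Kc7, Kb7, Ka7, Nb6, Nc5, Nc3, Nb2, e5.
Count: 12.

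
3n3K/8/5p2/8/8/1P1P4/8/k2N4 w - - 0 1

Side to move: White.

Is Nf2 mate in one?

no

After Nf2: black king on a1; in check: no.
Black is not in check, so this cannot be checkmate.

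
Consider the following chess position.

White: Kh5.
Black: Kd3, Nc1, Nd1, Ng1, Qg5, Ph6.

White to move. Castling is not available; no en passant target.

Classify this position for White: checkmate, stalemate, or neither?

White to move; white king on h5.
In check: yes, from the black queen on g5.
King squares — g4: attacked by Qg5; h4: attacked by Qg5; g5: attacked by Ph6; g6: attacked by Qg5; h6: attacked by Qg5.
Legal moves for White: none.
In check with no legal moves → checkmate.

checkmate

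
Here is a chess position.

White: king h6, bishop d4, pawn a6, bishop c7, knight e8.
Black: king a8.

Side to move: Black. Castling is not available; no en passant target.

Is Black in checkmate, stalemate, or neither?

Black to move; black king on a8.
In check: no.
King squares — a7: attacked by Bd4; b7: attacked by Pa6; b8: attacked by Bc7.
Legal moves for Black: none.
Not in check and no legal moves → stalemate.

stalemate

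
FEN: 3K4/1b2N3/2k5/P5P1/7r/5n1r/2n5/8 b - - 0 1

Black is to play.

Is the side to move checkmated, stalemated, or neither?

neither

Black to move; black king on c6.
In check: yes, from the white knight on e7.
Legal moves for Black: Kd6, Kc5, Kb5.
Black is in check but has 3 legal moves → neither.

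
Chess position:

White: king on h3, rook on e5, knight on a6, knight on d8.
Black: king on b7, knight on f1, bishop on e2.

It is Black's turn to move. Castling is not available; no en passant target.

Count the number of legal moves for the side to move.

Black to move; king on b7.
In check: yes, from the white knight on d8.
Legal moves: Kc8, Ka8, Ka7, Kb6, Kxa6.
Count: 5.

5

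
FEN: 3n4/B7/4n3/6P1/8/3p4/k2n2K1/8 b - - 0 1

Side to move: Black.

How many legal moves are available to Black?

21

Black to move; king on a2.
In check: no.
Legal moves: Nf7, Nb7, Nc6, Nf8, Ng7, Nc7, Nxg5, Nc5, Nf4+, Nd4, Ne4, Nc4, Nf3, Nb3, Nf1, Nb1, Kb3, Ka3, Kb2, Kb1, Ka1.
Count: 21.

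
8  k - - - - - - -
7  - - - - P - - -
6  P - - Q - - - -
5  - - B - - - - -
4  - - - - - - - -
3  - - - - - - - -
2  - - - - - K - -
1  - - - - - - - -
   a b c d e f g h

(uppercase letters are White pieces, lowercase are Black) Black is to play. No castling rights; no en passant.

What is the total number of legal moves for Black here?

Black to move; king on a8.
In check: no.
Legal moves: none.
Count: 0.

0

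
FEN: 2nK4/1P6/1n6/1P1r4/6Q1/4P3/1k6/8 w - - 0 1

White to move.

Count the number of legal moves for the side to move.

White to move; king on d8.
In check: yes, from the black rook on d5.
Legal moves: Ke8, Kc7, Qd7.
Count: 3.

3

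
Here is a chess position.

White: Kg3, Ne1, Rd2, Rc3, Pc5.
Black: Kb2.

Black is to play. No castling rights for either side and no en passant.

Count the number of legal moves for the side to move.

3

Black to move; king on b2.
In check: yes, from the white rook on d2.
Legal moves: Kxc3, Kb1, Ka1.
Count: 3.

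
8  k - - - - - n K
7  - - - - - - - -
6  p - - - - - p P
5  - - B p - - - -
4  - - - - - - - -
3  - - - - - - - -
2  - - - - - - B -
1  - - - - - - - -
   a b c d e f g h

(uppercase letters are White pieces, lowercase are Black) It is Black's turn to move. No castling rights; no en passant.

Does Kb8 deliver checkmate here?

After Kb8: white king on h8; in check: no.
White is not in check, so this cannot be checkmate.

no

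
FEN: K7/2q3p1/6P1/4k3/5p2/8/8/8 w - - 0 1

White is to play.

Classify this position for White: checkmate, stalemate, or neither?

stalemate

White to move; white king on a8.
In check: no.
King squares — a7: attacked by Qc7; b7: attacked by Qc7; b8: attacked by Qc7.
Legal moves for White: none.
Not in check and no legal moves → stalemate.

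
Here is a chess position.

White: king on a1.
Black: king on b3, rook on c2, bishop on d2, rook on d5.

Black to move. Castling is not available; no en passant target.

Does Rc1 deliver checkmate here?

After Rc1: white king on a1; in check: yes, from the black rook on c1.
King squares — b1: attacked by Rc1; a2: attacked by Kb3; b2: attacked by Kb3.
White has no legal moves → checkmate.

yes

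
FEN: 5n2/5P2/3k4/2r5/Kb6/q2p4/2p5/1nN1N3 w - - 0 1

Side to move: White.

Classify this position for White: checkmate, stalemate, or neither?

White to move; white king on a4.
In check: yes, from the black queen on a3.
King squares — a3: attacked by Nb1; b3: attacked by Qa3; b4: attacked by Qa3; a5: attacked by Qa3; b5: attacked by Rc5.
Legal moves for White: none.
In check with no legal moves → checkmate.

checkmate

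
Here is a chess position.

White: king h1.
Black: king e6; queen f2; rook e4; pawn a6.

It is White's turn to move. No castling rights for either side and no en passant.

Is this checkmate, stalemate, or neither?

White to move; white king on h1.
In check: no.
King squares — g1: attacked by Qf2; g2: attacked by Qf2; h2: attacked by Qf2.
Legal moves for White: none.
Not in check and no legal moves → stalemate.

stalemate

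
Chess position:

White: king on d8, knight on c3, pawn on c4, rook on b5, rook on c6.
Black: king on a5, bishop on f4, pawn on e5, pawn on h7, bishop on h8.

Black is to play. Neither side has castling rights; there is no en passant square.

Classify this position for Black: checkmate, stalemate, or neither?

checkmate

Black to move; black king on a5.
In check: yes, from the white rook on b5.
King squares — a4: attacked by Nc3; b4: attacked by Rb5; b5: attacked by Nc3; a6: attacked by Rc6; b6: attacked by Rb5.
Legal moves for Black: none.
In check with no legal moves → checkmate.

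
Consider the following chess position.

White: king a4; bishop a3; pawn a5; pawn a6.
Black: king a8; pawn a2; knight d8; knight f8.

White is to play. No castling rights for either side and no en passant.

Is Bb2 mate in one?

no

After Bb2: black king on a8; in check: no.
Black is not in check, so this cannot be checkmate.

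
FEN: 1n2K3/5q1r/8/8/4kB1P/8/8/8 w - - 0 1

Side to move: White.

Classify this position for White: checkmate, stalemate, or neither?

neither

White to move; white king on e8.
In check: yes, from the black queen on f7.
Legal moves for White: Kd8.
White is in check but has 1 legal move → neither.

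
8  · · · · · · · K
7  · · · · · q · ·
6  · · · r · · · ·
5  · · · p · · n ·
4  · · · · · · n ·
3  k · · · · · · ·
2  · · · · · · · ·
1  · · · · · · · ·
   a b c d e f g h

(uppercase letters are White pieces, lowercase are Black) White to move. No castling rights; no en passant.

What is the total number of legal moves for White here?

White to move; king on h8.
In check: no.
Legal moves: none.
Count: 0.

0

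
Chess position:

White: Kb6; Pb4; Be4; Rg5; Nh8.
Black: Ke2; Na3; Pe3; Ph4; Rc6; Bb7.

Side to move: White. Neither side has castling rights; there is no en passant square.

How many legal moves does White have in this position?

4

White to move; king on b6.
In check: yes, from the black rook on c6.
Legal moves: Kxb7, Ka7, Ka5, Bxc6.
Count: 4.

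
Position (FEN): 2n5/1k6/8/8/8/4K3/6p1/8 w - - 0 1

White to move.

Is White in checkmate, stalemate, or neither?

White to move; white king on e3.
In check: no.
Legal moves for White: Kf4, Ke4, Kd4, Kf3, Kd3, Kf2, Ke2, Kd2.
White has 8 legal moves and is not in check → neither.

neither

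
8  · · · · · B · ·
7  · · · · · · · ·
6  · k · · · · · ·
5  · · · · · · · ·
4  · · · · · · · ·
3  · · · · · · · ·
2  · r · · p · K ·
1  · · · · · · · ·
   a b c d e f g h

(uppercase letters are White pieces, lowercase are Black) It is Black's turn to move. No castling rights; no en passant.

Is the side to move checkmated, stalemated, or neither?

Black to move; black king on b6.
In check: no.
Legal moves for Black: Kc7, Kb7, Ka7, Kc6, Ka6, Kb5, Ka5, Rb5, Rb4, Rb3, Rd2, Rc2, Ra2, Rb1, e1=Q+, e1=R+, e1=B+, e1=N+.
Black has 18 legal moves and is not in check → neither.

neither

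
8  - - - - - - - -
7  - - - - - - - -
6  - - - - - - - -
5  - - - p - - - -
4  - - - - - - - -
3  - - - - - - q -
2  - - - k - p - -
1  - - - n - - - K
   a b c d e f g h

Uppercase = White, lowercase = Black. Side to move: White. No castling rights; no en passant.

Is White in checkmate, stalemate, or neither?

stalemate

White to move; white king on h1.
In check: no.
King squares — g1: attacked by Pf2; g2: attacked by Qg3; h2: attacked by Qg3.
Legal moves for White: none.
Not in check and no legal moves → stalemate.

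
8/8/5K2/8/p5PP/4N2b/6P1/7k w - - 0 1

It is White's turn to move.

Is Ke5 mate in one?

After Ke5: black king on h1; in check: no.
Black is not in check, so this cannot be checkmate.

no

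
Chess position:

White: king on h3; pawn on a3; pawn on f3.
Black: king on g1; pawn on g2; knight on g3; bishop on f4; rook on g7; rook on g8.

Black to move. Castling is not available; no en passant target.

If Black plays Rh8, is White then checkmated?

yes

After Rh8: white king on h3; in check: yes, from the black rook on h8.
King squares — g2: attacked by Kg1; h2: attacked by Kg1; g3: attacked by Bf4; g4: attacked by Rg7; h4: attacked by Rh8.
White has no legal moves → checkmate.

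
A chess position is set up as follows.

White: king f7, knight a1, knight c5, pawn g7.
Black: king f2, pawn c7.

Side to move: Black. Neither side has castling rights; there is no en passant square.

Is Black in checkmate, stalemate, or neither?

Black to move; black king on f2.
In check: no.
Legal moves for Black: Kg3, Kf3, Ke3, Kg2, Ke2, Kg1, Kf1, Ke1, c6.
Black has 9 legal moves and is not in check → neither.

neither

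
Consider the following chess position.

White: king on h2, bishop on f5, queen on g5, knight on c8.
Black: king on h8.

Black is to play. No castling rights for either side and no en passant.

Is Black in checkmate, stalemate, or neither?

Black to move; black king on h8.
In check: no.
King squares — g7: attacked by Qg5; h7: attacked by Bf5; g8: attacked by Qg5.
Legal moves for Black: none.
Not in check and no legal moves → stalemate.

stalemate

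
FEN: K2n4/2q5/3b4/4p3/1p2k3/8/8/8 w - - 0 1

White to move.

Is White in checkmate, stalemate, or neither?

stalemate

White to move; white king on a8.
In check: no.
King squares — a7: attacked by Qc7; b7: attacked by Qc7; b8: attacked by Qc7.
Legal moves for White: none.
Not in check and no legal moves → stalemate.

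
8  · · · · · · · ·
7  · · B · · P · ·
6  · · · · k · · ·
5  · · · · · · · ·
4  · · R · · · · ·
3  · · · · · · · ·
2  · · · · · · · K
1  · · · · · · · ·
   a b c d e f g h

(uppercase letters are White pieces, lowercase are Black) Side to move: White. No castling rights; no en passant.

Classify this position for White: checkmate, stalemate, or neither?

neither

White to move; white king on h2.
In check: no.
Legal moves for White include: Bd8, Bb8, Bd6, Bb6, Be5, Ba5, Bf4, Bg3, Rc6+, Rc5, Rh4, Rg4, Rf4, Re4+, Rd4, Rb4, Ra4, Rc3, ... (list truncated; more exist).
White has legal moves and is not in check → neither.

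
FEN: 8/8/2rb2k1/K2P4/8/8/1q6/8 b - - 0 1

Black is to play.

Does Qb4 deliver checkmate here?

yes

After Qb4: white king on a5; in check: yes, from the black queen on b4.
King squares — a4: attacked by Qb4; b4: attacked by Bd6; b5: attacked by Qb4; a6: attacked by Rc6; b6: attacked by Qb4.
White has no legal moves → checkmate.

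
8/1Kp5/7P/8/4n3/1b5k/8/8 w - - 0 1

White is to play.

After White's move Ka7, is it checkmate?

no

After Ka7: black king on h3; in check: no.
Black is not in check, so this cannot be checkmate.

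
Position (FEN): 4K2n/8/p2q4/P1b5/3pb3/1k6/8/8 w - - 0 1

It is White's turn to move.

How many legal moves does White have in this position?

0

White to move; king on e8.
In check: no.
Legal moves: none.
Count: 0.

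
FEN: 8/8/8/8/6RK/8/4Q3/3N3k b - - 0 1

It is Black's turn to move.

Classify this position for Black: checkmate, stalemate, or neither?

Black to move; black king on h1.
In check: no.
King squares — g1: attacked by Rg4; g2: attacked by Qe2; h2: attacked by Qe2.
Legal moves for Black: none.
Not in check and no legal moves → stalemate.

stalemate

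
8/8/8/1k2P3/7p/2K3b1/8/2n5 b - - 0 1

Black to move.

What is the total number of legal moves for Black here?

16

Black to move; king on b5.
In check: no.
Legal moves: Kc6, Kb6, Ka6, Kc5, Ka5, Ka4, Bxe5+, Bf4, Bh2, Bf2, Be1+, Nd3, Nb3, Ne2+, Na2+, h3.
Count: 16.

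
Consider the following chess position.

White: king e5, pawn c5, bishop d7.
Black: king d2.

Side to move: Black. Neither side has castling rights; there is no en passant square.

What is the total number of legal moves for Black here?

Black to move; king on d2.
In check: no.
Legal moves: Ke3, Kd3, Kc3, Ke2, Kc2, Ke1, Kd1, Kc1.
Count: 8.

8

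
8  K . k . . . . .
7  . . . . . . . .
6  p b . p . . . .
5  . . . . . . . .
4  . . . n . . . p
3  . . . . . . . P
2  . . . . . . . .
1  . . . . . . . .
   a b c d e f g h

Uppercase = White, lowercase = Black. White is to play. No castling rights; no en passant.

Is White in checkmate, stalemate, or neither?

White to move; white king on a8.
In check: no.
King squares — a7: attacked by Bb6; b7: attacked by Kc8; b8: attacked by Kc8.
Legal moves for White: none.
Not in check and no legal moves → stalemate.

stalemate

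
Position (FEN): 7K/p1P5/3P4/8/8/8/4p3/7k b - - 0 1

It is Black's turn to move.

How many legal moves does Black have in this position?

9

Black to move; king on h1.
In check: no.
Legal moves: Kh2, Kg2, Kg1, a6, e1=Q, e1=R, e1=B, e1=N, a5.
Count: 9.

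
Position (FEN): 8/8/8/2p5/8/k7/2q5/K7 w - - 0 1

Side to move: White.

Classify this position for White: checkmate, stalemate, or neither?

stalemate

White to move; white king on a1.
In check: no.
King squares — b1: attacked by Qc2; a2: attacked by Qc2; b2: attacked by Qc2.
Legal moves for White: none.
Not in check and no legal moves → stalemate.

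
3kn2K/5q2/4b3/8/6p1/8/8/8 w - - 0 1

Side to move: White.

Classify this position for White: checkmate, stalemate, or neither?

stalemate

White to move; white king on h8.
In check: no.
King squares — g7: attacked by Qf7; h7: attacked by Qf7; g8: attacked by Qf7.
Legal moves for White: none.
Not in check and no legal moves → stalemate.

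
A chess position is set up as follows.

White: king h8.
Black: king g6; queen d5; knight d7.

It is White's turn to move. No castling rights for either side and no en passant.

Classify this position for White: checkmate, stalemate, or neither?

White to move; white king on h8.
In check: no.
King squares — g7: attacked by Kg6; h7: attacked by Kg6; g8: attacked by Qd5.
Legal moves for White: none.
Not in check and no legal moves → stalemate.

stalemate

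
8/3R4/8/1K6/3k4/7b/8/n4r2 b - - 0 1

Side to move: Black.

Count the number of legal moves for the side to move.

Black to move; king on d4.
In check: yes, from the white rook on d7.
Legal moves: Ke5, Ke4, Ke3, Kc3, Bxd7+.
Count: 5.

5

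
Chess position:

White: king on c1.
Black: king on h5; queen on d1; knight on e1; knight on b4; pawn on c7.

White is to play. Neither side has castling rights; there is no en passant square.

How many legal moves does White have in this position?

White to move; king on c1.
In check: yes, from the black queen on d1.
Legal moves: Kb2, Kxd1.
Count: 2.

2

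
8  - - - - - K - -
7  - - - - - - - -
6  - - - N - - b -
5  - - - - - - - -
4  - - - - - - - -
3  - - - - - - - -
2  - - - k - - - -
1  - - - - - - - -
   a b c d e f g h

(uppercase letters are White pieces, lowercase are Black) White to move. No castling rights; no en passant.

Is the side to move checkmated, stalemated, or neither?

White to move; white king on f8.
In check: no.
Legal moves for White: Kg8, Kg7, Ke7, Ne8, Nc8, Nf7, Nb7, Nf5, Nb5, Ne4+, Nc4+.
White has 11 legal moves and is not in check → neither.

neither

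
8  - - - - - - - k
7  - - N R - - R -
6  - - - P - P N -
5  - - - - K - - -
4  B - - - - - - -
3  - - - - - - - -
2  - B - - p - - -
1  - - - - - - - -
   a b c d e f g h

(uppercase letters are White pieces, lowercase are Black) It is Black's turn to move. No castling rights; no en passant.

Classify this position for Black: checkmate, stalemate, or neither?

Black to move; black king on h8.
In check: yes, from the white knight on g6.
King squares — g7: attacked by Pf6; h7: attacked by Rg7; g8: attacked by Rg7.
Legal moves for Black: none.
In check with no legal moves → checkmate.

checkmate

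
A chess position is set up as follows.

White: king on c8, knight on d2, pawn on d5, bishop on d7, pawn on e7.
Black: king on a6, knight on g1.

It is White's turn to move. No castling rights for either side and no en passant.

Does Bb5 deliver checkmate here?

After Bb5: black king on a6; in check: yes, from the white bishop on b5.
Black has 4 legal replies: Ka7, Kb6, Kxb5, Ka5.
In check but a legal move exists → not checkmate.

no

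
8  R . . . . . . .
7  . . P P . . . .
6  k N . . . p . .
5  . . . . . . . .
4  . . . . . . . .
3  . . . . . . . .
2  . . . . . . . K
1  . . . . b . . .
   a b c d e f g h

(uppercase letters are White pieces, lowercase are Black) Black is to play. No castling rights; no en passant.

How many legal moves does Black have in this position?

3

Black to move; king on a6.
In check: yes, from the white rook on a8.
Legal moves: Kb7, Kxb6, Kb5.
Count: 3.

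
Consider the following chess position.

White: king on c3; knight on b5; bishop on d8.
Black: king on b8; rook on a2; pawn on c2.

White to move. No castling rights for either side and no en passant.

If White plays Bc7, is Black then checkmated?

no

After Bc7: black king on b8; in check: yes, from the white bishop on c7.
Black has 3 legal replies: Kc8, Ka8, Kb7.
In check but a legal move exists → not checkmate.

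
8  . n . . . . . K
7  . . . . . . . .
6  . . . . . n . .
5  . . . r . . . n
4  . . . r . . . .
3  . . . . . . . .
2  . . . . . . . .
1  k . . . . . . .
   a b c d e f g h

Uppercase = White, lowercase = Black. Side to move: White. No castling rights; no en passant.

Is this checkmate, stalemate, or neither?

White to move; white king on h8.
In check: no.
King squares — g7: attacked by Nh5; h7: attacked by Nf6; g8: attacked by Nf6.
Legal moves for White: none.
Not in check and no legal moves → stalemate.

stalemate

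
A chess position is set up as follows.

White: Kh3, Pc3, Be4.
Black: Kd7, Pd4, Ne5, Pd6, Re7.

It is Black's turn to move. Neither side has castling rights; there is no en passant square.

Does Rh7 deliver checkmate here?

After Rh7: white king on h3; in check: yes, from the black rook on h7.
White has 3 legal replies: Kg3, Kg2, Bxh7.
In check but a legal move exists → not checkmate.

no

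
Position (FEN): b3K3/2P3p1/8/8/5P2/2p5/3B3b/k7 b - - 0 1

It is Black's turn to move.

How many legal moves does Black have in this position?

Black to move; king on a1.
In check: no.
Legal moves: Bb7, Bc6+, Bd5, Be4, Bf3, Bg2, Bh1, Bxf4, Bg3, Bg1, Kb2, Ka2, Kb1, cxd2, g6, c2, g5.
Count: 17.

17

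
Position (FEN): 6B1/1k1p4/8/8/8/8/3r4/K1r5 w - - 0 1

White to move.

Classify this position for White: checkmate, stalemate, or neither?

checkmate

White to move; white king on a1.
In check: yes, from the black rook on c1.
King squares — b1: attacked by Rc1; a2: attacked by Rd2; b2: attacked by Rd2.
Legal moves for White: none.
In check with no legal moves → checkmate.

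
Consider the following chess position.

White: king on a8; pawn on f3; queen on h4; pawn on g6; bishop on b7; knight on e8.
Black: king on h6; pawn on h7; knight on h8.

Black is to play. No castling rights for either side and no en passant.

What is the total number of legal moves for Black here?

1

Black to move; king on h6.
In check: yes, from the white queen on h4.
Legal moves: Kxg6.
Count: 1.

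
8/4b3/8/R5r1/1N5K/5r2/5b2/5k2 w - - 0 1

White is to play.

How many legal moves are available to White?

0

White to move; king on h4.
In check: yes, from the black bishop on f2.
Legal moves: none.
Count: 0.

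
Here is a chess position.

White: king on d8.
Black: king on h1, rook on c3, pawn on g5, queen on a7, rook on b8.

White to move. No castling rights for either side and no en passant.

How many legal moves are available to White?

White to move; king on d8.
In check: yes, from the black rook on b8.
Legal moves: none.
Count: 0.

0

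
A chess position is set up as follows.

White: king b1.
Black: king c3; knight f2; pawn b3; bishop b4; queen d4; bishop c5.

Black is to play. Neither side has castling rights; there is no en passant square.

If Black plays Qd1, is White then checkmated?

yes

After Qd1: white king on b1; in check: yes, from the black queen on d1.
King squares — a1: attacked by Qd1; c1: attacked by Qd1; a2: attacked by Pb3; b2: attacked by Kc3; c2: attacked by Qd1.
White has no legal moves → checkmate.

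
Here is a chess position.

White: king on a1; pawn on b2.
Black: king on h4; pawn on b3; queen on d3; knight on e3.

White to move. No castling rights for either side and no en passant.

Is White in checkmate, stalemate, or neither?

White to move; white king on a1.
In check: no.
King squares — b1: attacked by Qd3; a2: attacked by Pb3; b2: own pawn.
Legal moves for White: none.
Not in check and no legal moves → stalemate.

stalemate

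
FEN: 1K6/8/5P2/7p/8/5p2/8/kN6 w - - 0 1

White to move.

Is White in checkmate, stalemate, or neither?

neither

White to move; white king on b8.
In check: no.
Legal moves for White: Kc8, Ka8, Kc7, Kb7, Ka7, Nc3, Na3, Nd2, f7.
White has 9 legal moves and is not in check → neither.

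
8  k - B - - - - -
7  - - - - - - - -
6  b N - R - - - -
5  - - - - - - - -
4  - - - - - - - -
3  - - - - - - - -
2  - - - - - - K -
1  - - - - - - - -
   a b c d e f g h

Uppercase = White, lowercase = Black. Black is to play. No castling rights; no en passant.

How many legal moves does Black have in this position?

2

Black to move; king on a8.
In check: yes, from the white knight on b6.
Legal moves: Kb8, Ka7.
Count: 2.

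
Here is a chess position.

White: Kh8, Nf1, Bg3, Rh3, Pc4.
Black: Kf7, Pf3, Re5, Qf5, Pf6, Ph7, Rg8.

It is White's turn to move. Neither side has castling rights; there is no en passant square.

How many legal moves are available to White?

0

White to move; king on h8.
In check: yes, from the black rook on g8.
Legal moves: none.
Count: 0.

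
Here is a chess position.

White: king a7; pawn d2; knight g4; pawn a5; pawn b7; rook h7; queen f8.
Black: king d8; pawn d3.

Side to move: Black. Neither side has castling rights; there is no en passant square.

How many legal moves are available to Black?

0

Black to move; king on d8.
In check: yes, from the white queen on f8.
Legal moves: none.
Count: 0.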